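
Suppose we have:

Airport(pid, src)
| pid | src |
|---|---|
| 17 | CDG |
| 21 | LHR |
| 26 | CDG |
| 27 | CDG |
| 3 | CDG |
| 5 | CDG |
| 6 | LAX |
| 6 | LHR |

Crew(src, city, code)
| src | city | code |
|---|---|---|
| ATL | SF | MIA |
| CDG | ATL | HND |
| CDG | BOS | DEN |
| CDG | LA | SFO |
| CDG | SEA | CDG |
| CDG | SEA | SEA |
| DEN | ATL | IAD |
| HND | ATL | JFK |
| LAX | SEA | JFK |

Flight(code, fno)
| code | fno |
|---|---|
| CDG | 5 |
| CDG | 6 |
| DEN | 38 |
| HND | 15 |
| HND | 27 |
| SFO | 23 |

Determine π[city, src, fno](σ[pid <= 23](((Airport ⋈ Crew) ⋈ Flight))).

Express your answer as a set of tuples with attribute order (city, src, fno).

{(ATL, CDG, 15), (ATL, CDG, 27), (BOS, CDG, 38), (LA, CDG, 23), (SEA, CDG, 5), (SEA, CDG, 6)}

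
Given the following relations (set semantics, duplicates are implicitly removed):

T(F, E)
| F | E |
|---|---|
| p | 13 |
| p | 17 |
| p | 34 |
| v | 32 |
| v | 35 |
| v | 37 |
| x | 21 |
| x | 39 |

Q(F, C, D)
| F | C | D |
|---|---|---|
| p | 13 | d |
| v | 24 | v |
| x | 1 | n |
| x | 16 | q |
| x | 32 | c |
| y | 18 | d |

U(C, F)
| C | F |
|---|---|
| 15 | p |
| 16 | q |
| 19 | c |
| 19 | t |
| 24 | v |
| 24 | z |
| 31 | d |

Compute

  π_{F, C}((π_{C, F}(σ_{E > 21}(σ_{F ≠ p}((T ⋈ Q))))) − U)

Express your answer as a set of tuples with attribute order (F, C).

{(x, 1), (x, 16), (x, 32)}

Joining T and Q on F yields {(p, 13, 13, d), (p, 17, 13, d), (p, 34, 13, d), (v, 32, 24, v), (v, 35, 24, v), (v, 37, 24, v), (x, 21, 1, n), (x, 21, 16, q), (x, 21, 32, c), (x, 39, 1, n), (x, 39, 16, q), (x, 39, 32, c)}.
Filtering on F ≠ p leaves {(v, 32, 24, v), (v, 35, 24, v), (v, 37, 24, v), (x, 21, 1, n), (x, 21, 16, q), (x, 21, 32, c), (x, 39, 1, n), (x, 39, 16, q), (x, 39, 32, c)}.
Filtering on E > 21 leaves {(v, 32, 24, v), (v, 35, 24, v), (v, 37, 24, v), (x, 39, 1, n), (x, 39, 16, q), (x, 39, 32, c)}.
π[C, F]: project onto (C, F) (2 duplicate(s) eliminated) → {(1, x), (16, x), (24, v), (32, x)}
Difference: {(1, x), (16, x), (24, v), (32, x)} with {(15, p), (16, q), (19, c), (19, t), (24, v), (24, z), (31, d)} → {(1, x), (16, x), (32, x)}
π[F, C]: project onto (F, C) → {(x, 1), (x, 16), (x, 32)}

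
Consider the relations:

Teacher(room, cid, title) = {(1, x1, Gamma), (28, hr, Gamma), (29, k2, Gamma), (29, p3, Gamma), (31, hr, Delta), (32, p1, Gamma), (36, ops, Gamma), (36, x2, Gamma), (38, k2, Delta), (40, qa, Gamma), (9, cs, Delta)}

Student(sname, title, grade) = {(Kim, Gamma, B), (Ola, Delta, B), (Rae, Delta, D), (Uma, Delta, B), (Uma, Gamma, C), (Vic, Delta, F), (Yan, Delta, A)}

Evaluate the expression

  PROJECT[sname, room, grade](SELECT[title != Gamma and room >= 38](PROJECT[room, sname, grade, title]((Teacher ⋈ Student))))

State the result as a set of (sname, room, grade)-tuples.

{(Ola, 38, B), (Rae, 38, D), (Uma, 38, B), (Vic, 38, F), (Yan, 38, A)}

Natural join on title: {(1, x1, Gamma, Kim, B), (1, x1, Gamma, Uma, C), (28, hr, Gamma, Kim, B), (28, hr, Gamma, Uma, C), (29, k2, Gamma, Kim, B), (29, k2, Gamma, Uma, C), (29, p3, Gamma, Kim, B), (29, p3, Gamma, Uma, C), (31, hr, Delta, Ola, B), (31, hr, Delta, Rae, D), (31, hr, Delta, Uma, B), (31, hr, Delta, Vic, F), (31, hr, Delta, Yan, A), (32, p1, Gamma, Kim, B), (32, p1, Gamma, Uma, C), (36, ops, Gamma, Kim, B), (36, ops, Gamma, Uma, C), (36, x2, Gamma, Kim, B), (36, x2, Gamma, Uma, C), (38, k2, Delta, Ola, B), (38, k2, Delta, Rae, D), (38, k2, Delta, Uma, B), (38, k2, Delta, Vic, F), (38, k2, Delta, Yan, A), (40, qa, Gamma, Kim, B), (40, qa, Gamma, Uma, C), (9, cs, Delta, Ola, B), (9, cs, Delta, Rae, D), (9, cs, Delta, Uma, B), (9, cs, Delta, Vic, F), (9, cs, Delta, Yan, A)}
Projecting to room, sname, grade, title (4 duplicate(s) eliminated): {(1, Kim, B, Gamma), (1, Uma, C, Gamma), (28, Kim, B, Gamma), (28, Uma, C, Gamma), (29, Kim, B, Gamma), (29, Uma, C, Gamma), (31, Ola, B, Delta), (31, Rae, D, Delta), (31, Uma, B, Delta), (31, Vic, F, Delta), (31, Yan, A, Delta), (32, Kim, B, Gamma), (32, Uma, C, Gamma), (36, Kim, B, Gamma), (36, Uma, C, Gamma), (38, Ola, B, Delta), (38, Rae, D, Delta), (38, Uma, B, Delta), (38, Vic, F, Delta), (38, Yan, A, Delta), (40, Kim, B, Gamma), (40, Uma, C, Gamma), (9, Ola, B, Delta), (9, Rae, D, Delta), (9, Uma, B, Delta), (9, Vic, F, Delta), (9, Yan, A, Delta)}
Selection title != Gamma and room >= 38: {(38, Ola, B, Delta), (38, Rae, D, Delta), (38, Uma, B, Delta), (38, Vic, F, Delta), (38, Yan, A, Delta)}
Projecting to sname, room, grade: {(Ola, 38, B), (Rae, 38, D), (Uma, 38, B), (Vic, 38, F), (Yan, 38, A)}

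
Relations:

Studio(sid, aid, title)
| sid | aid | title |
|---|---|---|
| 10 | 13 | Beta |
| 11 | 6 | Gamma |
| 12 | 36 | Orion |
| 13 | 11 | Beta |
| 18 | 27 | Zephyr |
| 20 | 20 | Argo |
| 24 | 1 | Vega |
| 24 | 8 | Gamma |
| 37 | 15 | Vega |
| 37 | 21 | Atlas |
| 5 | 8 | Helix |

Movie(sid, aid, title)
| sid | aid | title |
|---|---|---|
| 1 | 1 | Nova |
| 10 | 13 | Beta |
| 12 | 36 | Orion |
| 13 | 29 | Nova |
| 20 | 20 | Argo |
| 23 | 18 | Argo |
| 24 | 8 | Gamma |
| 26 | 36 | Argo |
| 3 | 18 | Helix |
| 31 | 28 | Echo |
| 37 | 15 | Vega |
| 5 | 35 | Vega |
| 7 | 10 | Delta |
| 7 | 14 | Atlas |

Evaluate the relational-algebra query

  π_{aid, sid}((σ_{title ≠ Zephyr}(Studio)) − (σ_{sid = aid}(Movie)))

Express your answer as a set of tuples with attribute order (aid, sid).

σ[title ≠ Zephyr]: keep tuples satisfying title ≠ Zephyr → {(10, 13, Beta), (11, 6, Gamma), (12, 36, Orion), (13, 11, Beta), (20, 20, Argo), (24, 1, Vega), (24, 8, Gamma), (37, 15, Vega), (37, 21, Atlas), (5, 8, Helix)}
σ[sid = aid]: keep tuples satisfying sid = aid → {(1, 1, Nova), (20, 20, Argo)}
Difference: {(10, 13, Beta), (11, 6, Gamma), (12, 36, Orion), (13, 11, Beta), (20, 20, Argo), (24, 1, Vega), (24, 8, Gamma), (37, 15, Vega), (37, 21, Atlas), (5, 8, Helix)} with {(1, 1, Nova), (20, 20, Argo)} → {(10, 13, Beta), (11, 6, Gamma), (12, 36, Orion), (13, 11, Beta), (24, 1, Vega), (24, 8, Gamma), (37, 15, Vega), (37, 21, Atlas), (5, 8, Helix)}
π_{aid, sid} gives {(1, 24), (11, 13), (13, 10), (15, 37), (21, 37), (36, 12), (6, 11), (8, 24), (8, 5)}.

{(1, 24), (11, 13), (13, 10), (15, 37), (21, 37), (36, 12), (6, 11), (8, 24), (8, 5)}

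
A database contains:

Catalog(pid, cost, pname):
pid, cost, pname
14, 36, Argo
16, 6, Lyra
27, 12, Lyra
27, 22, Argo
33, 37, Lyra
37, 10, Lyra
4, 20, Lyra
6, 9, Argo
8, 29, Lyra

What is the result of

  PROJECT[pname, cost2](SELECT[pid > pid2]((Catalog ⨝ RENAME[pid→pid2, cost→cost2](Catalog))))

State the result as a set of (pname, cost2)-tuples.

ρ[pid→pid2, cost→cost2]: schema becomes (pid2, cost2, pname); tuples unchanged.
Joining Catalog and RENAME[pid→pid2, cost→cost2](Catalog) on pname yields {(14, 36, Argo, 14, 36), (14, 36, Argo, 27, 22), (14, 36, Argo, 6, 9), (16, 6, Lyra, 16, 6), (16, 6, Lyra, 27, 12), (16, 6, Lyra, 33, 37), (16, 6, Lyra, 37, 10), (16, 6, Lyra, 4, 20), (16, 6, Lyra, 8, 29), (27, 12, Lyra, 16, 6), (27, 12, Lyra, 27, 12), (27, 12, Lyra, 33, 37), (27, 12, Lyra, 37, 10), (27, 12, Lyra, 4, 20), (27, 12, Lyra, 8, 29), (27, 22, Argo, 14, 36), (27, 22, Argo, 27, 22), (27, 22, Argo, 6, 9), (33, 37, Lyra, 16, 6), (33, 37, Lyra, 27, 12), (33, 37, Lyra, 33, 37), (33, 37, Lyra, 37, 10), (33, 37, Lyra, 4, 20), (33, 37, Lyra, 8, 29), (37, 10, Lyra, 16, 6), (37, 10, Lyra, 27, 12), (37, 10, Lyra, 33, 37), (37, 10, Lyra, 37, 10), (37, 10, Lyra, 4, 20), (37, 10, Lyra, 8, 29), (4, 20, Lyra, 16, 6), (4, 20, Lyra, 27, 12), (4, 20, Lyra, 33, 37), (4, 20, Lyra, 37, 10), (4, 20, Lyra, 4, 20), (4, 20, Lyra, 8, 29), (6, 9, Argo, 14, 36), (6, 9, Argo, 27, 22), (6, 9, Argo, 6, 9), (8, 29, Lyra, 16, 6), (8, 29, Lyra, 27, 12), (8, 29, Lyra, 33, 37), (8, 29, Lyra, 37, 10), (8, 29, Lyra, 4, 20), (8, 29, Lyra, 8, 29)}.
Apply σ_{pid > pid2}; surviving tuples: {(14, 36, Argo, 6, 9), (16, 6, Lyra, 4, 20), (16, 6, Lyra, 8, 29), (27, 12, Lyra, 16, 6), (27, 12, Lyra, 4, 20), (27, 12, Lyra, 8, 29), (27, 22, Argo, 14, 36), (27, 22, Argo, 6, 9), (33, 37, Lyra, 16, 6), (33, 37, Lyra, 27, 12), (33, 37, Lyra, 4, 20), (33, 37, Lyra, 8, 29), (37, 10, Lyra, 16, 6), (37, 10, Lyra, 27, 12), (37, 10, Lyra, 33, 37), (37, 10, Lyra, 4, 20), (37, 10, Lyra, 8, 29), (8, 29, Lyra, 4, 20)}
π_{pname, cost2} gives {(Argo, 36), (Argo, 9), (Lyra, 12), (Lyra, 20), (Lyra, 29), (Lyra, 37), (Lyra, 6)} (11 duplicate(s) eliminated).

{(Argo, 36), (Argo, 9), (Lyra, 12), (Lyra, 20), (Lyra, 29), (Lyra, 37), (Lyra, 6)}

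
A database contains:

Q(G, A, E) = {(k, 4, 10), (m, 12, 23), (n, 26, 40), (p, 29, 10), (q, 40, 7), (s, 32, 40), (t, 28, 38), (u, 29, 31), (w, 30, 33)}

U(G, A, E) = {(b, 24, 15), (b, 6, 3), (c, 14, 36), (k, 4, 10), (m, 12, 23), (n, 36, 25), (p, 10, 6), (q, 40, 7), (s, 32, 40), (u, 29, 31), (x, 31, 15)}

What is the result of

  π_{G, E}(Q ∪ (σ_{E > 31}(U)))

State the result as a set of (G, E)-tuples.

{(c, 36), (k, 10), (m, 23), (n, 40), (p, 10), (q, 7), (s, 40), (t, 38), (u, 31), (w, 33)}

Selection E > 31: {(c, 14, 36), (s, 32, 40)}
Set union of the two operands is {(c, 14, 36), (k, 4, 10), (m, 12, 23), (n, 26, 40), (p, 29, 10), (q, 40, 7), (s, 32, 40), (t, 28, 38), (u, 29, 31), (w, 30, 33)}.
Keep only column(s) G, E: {(c, 36), (k, 10), (m, 23), (n, 40), (p, 10), (q, 7), (s, 40), (t, 38), (u, 31), (w, 33)}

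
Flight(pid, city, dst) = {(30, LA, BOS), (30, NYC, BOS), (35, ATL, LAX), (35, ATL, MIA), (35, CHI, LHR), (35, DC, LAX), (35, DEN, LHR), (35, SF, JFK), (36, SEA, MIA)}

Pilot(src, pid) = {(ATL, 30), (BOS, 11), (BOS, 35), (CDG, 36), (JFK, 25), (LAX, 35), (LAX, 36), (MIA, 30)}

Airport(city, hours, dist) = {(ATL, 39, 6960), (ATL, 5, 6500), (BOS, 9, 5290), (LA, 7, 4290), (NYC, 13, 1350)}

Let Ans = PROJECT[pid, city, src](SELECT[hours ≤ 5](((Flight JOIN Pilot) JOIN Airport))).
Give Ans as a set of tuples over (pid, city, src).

{(35, ATL, BOS), (35, ATL, LAX)}

Flight ⋈ Pilot (natural join on pid): {(30, LA, BOS, ATL), (30, LA, BOS, MIA), (30, NYC, BOS, ATL), (30, NYC, BOS, MIA), (35, ATL, LAX, BOS), (35, ATL, LAX, LAX), (35, ATL, MIA, BOS), (35, ATL, MIA, LAX), (35, CHI, LHR, BOS), (35, CHI, LHR, LAX), (35, DC, LAX, BOS), (35, DC, LAX, LAX), (35, DEN, LHR, BOS), (35, DEN, LHR, LAX), (35, SF, JFK, BOS), (35, SF, JFK, LAX), (36, SEA, MIA, CDG), (36, SEA, MIA, LAX)}
(Flight JOIN Pilot) ⋈ Airport (natural join on city): {(30, LA, BOS, ATL, 7, 4290), (30, LA, BOS, MIA, 7, 4290), (30, NYC, BOS, ATL, 13, 1350), (30, NYC, BOS, MIA, 13, 1350), (35, ATL, LAX, BOS, 39, 6960), (35, ATL, LAX, BOS, 5, 6500), (35, ATL, LAX, LAX, 39, 6960), (35, ATL, LAX, LAX, 5, 6500), (35, ATL, MIA, BOS, 39, 6960), (35, ATL, MIA, BOS, 5, 6500), (35, ATL, MIA, LAX, 39, 6960), (35, ATL, MIA, LAX, 5, 6500)}
Filtering on hours ≤ 5 leaves {(35, ATL, LAX, BOS, 5, 6500), (35, ATL, LAX, LAX, 5, 6500), (35, ATL, MIA, BOS, 5, 6500), (35, ATL, MIA, LAX, 5, 6500)}.
Keep only column(s) pid, city, src (2 duplicate(s) eliminated): {(35, ATL, BOS), (35, ATL, LAX)}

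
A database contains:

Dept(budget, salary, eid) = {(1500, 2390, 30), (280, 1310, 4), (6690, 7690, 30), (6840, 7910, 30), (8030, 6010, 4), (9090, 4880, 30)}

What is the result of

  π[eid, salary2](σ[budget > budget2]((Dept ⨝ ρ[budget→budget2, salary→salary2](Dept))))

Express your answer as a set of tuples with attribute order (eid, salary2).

{(30, 2390), (30, 7690), (30, 7910), (4, 1310)}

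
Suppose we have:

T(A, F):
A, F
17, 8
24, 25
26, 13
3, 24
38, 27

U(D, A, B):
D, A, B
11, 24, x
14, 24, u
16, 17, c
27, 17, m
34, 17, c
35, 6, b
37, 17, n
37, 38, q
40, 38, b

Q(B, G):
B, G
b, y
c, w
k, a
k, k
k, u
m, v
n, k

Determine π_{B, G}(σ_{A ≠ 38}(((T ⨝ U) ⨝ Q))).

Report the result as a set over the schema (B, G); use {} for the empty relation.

{(c, w), (m, v), (n, k)}

T ⋈ U (natural join on A): {(17, 8, 16, c), (17, 8, 27, m), (17, 8, 34, c), (17, 8, 37, n), (24, 25, 11, x), (24, 25, 14, u), (38, 27, 37, q), (38, 27, 40, b)}
(T ⨝ U) ⋈ Q (natural join on B): {(17, 8, 16, c, w), (17, 8, 27, m, v), (17, 8, 34, c, w), (17, 8, 37, n, k), (38, 27, 40, b, y)}
Apply σ_{A ≠ 38}; surviving tuples: {(17, 8, 16, c, w), (17, 8, 27, m, v), (17, 8, 34, c, w), (17, 8, 37, n, k)}
π_{B, G} gives {(c, w), (m, v), (n, k)} (1 duplicate(s) eliminated).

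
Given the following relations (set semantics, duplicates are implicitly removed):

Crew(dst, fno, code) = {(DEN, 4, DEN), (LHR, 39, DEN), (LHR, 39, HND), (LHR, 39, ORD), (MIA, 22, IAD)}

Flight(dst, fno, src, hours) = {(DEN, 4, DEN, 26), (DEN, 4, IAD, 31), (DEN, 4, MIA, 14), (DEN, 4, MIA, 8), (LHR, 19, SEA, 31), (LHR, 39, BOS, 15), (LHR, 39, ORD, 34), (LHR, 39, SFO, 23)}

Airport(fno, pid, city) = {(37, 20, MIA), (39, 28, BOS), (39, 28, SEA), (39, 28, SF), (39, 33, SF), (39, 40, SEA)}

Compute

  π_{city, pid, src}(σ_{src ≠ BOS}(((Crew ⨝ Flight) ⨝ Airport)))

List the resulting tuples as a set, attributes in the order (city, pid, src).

{(BOS, 28, ORD), (BOS, 28, SFO), (SEA, 28, ORD), (SEA, 28, SFO), (SEA, 40, ORD), (SEA, 40, SFO), (SF, 28, ORD), (SF, 28, SFO), (SF, 33, ORD), (SF, 33, SFO)}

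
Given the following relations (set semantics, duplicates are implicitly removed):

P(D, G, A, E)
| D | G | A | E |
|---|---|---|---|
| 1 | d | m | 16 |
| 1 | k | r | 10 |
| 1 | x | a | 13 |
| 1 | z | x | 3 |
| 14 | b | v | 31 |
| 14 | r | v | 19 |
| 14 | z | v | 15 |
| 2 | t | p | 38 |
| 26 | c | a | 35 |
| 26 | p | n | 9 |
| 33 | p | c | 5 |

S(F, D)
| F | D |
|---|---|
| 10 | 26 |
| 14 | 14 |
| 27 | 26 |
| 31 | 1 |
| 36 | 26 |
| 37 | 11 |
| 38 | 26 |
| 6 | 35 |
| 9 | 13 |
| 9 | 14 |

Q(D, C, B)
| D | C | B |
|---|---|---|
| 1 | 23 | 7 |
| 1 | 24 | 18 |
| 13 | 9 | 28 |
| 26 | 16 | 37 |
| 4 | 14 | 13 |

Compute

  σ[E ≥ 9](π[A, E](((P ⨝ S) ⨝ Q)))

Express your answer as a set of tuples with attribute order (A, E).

{(a, 13), (a, 35), (m, 16), (n, 9), (r, 10)}

Joining P and S on D yields {(1, d, m, 16, 31), (1, k, r, 10, 31), (1, x, a, 13, 31), (1, z, x, 3, 31), (14, b, v, 31, 14), (14, b, v, 31, 9), (14, r, v, 19, 14), (14, r, v, 19, 9), (14, z, v, 15, 14), (14, z, v, 15, 9), (26, c, a, 35, 10), (26, c, a, 35, 27), (26, c, a, 35, 36), (26, c, a, 35, 38), (26, p, n, 9, 10), (26, p, n, 9, 27), (26, p, n, 9, 36), (26, p, n, 9, 38)}.
Joining (P ⨝ S) and Q on D yields {(1, d, m, 16, 31, 23, 7), (1, d, m, 16, 31, 24, 18), (1, k, r, 10, 31, 23, 7), (1, k, r, 10, 31, 24, 18), (1, x, a, 13, 31, 23, 7), (1, x, a, 13, 31, 24, 18), (1, z, x, 3, 31, 23, 7), (1, z, x, 3, 31, 24, 18), (26, c, a, 35, 10, 16, 37), (26, c, a, 35, 27, 16, 37), (26, c, a, 35, 36, 16, 37), (26, c, a, 35, 38, 16, 37), (26, p, n, 9, 10, 16, 37), (26, p, n, 9, 27, 16, 37), (26, p, n, 9, 36, 16, 37), (26, p, n, 9, 38, 16, 37)}.
π[A, E]: project onto (A, E) (10 duplicate(s) eliminated) → {(a, 13), (a, 35), (m, 16), (n, 9), (r, 10), (x, 3)}
Filtering on E ≥ 9 leaves {(a, 13), (a, 35), (m, 16), (n, 9), (r, 10)}.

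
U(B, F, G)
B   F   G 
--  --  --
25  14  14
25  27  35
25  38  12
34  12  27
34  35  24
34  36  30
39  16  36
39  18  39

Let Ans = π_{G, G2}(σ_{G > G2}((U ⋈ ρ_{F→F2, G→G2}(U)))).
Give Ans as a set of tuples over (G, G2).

ρ[F→F2, G→G2]: schema becomes (B, F2, G2); tuples unchanged.
Joining U and ρ_{F→F2, G→G2}(U) on B yields {(25, 14, 14, 14, 14), (25, 14, 14, 27, 35), (25, 14, 14, 38, 12), (25, 27, 35, 14, 14), (25, 27, 35, 27, 35), (25, 27, 35, 38, 12), (25, 38, 12, 14, 14), (25, 38, 12, 27, 35), (25, 38, 12, 38, 12), (34, 12, 27, 12, 27), (34, 12, 27, 35, 24), (34, 12, 27, 36, 30), (34, 35, 24, 12, 27), (34, 35, 24, 35, 24), (34, 35, 24, 36, 30), (34, 36, 30, 12, 27), (34, 36, 30, 35, 24), (34, 36, 30, 36, 30), (39, 16, 36, 16, 36), (39, 16, 36, 18, 39), (39, 18, 39, 16, 36), (39, 18, 39, 18, 39)}.
Apply σ_{G > G2}; surviving tuples: {(25, 14, 14, 38, 12), (25, 27, 35, 14, 14), (25, 27, 35, 38, 12), (34, 12, 27, 35, 24), (34, 36, 30, 12, 27), (34, 36, 30, 35, 24), (39, 18, 39, 16, 36)}
π_{G, G2} gives {(14, 12), (27, 24), (30, 24), (30, 27), (35, 12), (35, 14), (39, 36)}.

{(14, 12), (27, 24), (30, 24), (30, 27), (35, 12), (35, 14), (39, 36)}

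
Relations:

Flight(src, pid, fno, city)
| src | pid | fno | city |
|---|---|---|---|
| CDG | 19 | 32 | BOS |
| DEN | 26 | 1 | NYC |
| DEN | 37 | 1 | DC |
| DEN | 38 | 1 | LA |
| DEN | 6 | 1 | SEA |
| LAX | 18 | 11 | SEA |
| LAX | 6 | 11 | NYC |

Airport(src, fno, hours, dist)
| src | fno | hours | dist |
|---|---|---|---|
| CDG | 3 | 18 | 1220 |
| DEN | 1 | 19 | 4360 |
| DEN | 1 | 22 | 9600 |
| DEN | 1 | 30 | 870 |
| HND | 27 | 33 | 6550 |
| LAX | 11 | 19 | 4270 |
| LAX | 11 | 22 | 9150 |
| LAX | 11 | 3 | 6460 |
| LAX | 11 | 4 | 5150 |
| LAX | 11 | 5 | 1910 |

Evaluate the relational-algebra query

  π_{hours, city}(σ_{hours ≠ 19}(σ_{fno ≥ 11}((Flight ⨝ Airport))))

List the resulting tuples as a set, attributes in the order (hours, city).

{(22, NYC), (22, SEA), (3, NYC), (3, SEA), (4, NYC), (4, SEA), (5, NYC), (5, SEA)}

Joining Flight and Airport on src, fno yields {(DEN, 26, 1, NYC, 19, 4360), (DEN, 26, 1, NYC, 22, 9600), (DEN, 26, 1, NYC, 30, 870), (DEN, 37, 1, DC, 19, 4360), (DEN, 37, 1, DC, 22, 9600), (DEN, 37, 1, DC, 30, 870), (DEN, 38, 1, LA, 19, 4360), (DEN, 38, 1, LA, 22, 9600), (DEN, 38, 1, LA, 30, 870), (DEN, 6, 1, SEA, 19, 4360), (DEN, 6, 1, SEA, 22, 9600), (DEN, 6, 1, SEA, 30, 870), (LAX, 18, 11, SEA, 19, 4270), (LAX, 18, 11, SEA, 22, 9150), (LAX, 18, 11, SEA, 3, 6460), (LAX, 18, 11, SEA, 4, 5150), (LAX, 18, 11, SEA, 5, 1910), (LAX, 6, 11, NYC, 19, 4270), (LAX, 6, 11, NYC, 22, 9150), (LAX, 6, 11, NYC, 3, 6460), (LAX, 6, 11, NYC, 4, 5150), (LAX, 6, 11, NYC, 5, 1910)}.
Filtering on fno ≥ 11 leaves {(LAX, 18, 11, SEA, 19, 4270), (LAX, 18, 11, SEA, 22, 9150), (LAX, 18, 11, SEA, 3, 6460), (LAX, 18, 11, SEA, 4, 5150), (LAX, 18, 11, SEA, 5, 1910), (LAX, 6, 11, NYC, 19, 4270), (LAX, 6, 11, NYC, 22, 9150), (LAX, 6, 11, NYC, 3, 6460), (LAX, 6, 11, NYC, 4, 5150), (LAX, 6, 11, NYC, 5, 1910)}.
Filtering on hours ≠ 19 leaves {(LAX, 18, 11, SEA, 22, 9150), (LAX, 18, 11, SEA, 3, 6460), (LAX, 18, 11, SEA, 4, 5150), (LAX, 18, 11, SEA, 5, 1910), (LAX, 6, 11, NYC, 22, 9150), (LAX, 6, 11, NYC, 3, 6460), (LAX, 6, 11, NYC, 4, 5150), (LAX, 6, 11, NYC, 5, 1910)}.
π_{hours, city} gives {(22, NYC), (22, SEA), (3, NYC), (3, SEA), (4, NYC), (4, SEA), (5, NYC), (5, SEA)}.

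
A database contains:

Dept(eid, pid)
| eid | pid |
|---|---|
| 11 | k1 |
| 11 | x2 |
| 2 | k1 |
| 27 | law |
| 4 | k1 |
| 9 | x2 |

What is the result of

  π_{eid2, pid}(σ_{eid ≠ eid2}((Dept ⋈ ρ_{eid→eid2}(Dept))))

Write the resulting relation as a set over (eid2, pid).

{(11, k1), (11, x2), (2, k1), (4, k1), (9, x2)}

ρ[eid→eid2]: schema becomes (eid2, pid); tuples unchanged.
Dept ⋈ ρ_{eid→eid2}(Dept) (natural join on pid): {(11, k1, 11), (11, k1, 2), (11, k1, 4), (11, x2, 11), (11, x2, 9), (2, k1, 11), (2, k1, 2), (2, k1, 4), (27, law, 27), (4, k1, 11), (4, k1, 2), (4, k1, 4), (9, x2, 11), (9, x2, 9)}
Filtering on eid ≠ eid2 leaves {(11, k1, 2), (11, k1, 4), (11, x2, 9), (2, k1, 11), (2, k1, 4), (4, k1, 11), (4, k1, 2), (9, x2, 11)}.
π[eid2, pid]: project onto (eid2, pid) (3 duplicate(s) eliminated) → {(11, k1), (11, x2), (2, k1), (4, k1), (9, x2)}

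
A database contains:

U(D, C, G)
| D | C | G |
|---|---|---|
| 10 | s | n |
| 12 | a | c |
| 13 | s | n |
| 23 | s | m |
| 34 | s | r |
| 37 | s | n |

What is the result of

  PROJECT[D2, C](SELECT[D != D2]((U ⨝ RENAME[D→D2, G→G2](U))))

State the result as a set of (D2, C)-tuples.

ρ[D→D2, G→G2]: schema becomes (D2, C, G2); tuples unchanged.
Natural join on C: {(10, s, n, 10, n), (10, s, n, 13, n), (10, s, n, 23, m), (10, s, n, 34, r), (10, s, n, 37, n), (12, a, c, 12, c), (13, s, n, 10, n), (13, s, n, 13, n), (13, s, n, 23, m), (13, s, n, 34, r), (13, s, n, 37, n), (23, s, m, 10, n), (23, s, m, 13, n), (23, s, m, 23, m), (23, s, m, 34, r), (23, s, m, 37, n), (34, s, r, 10, n), (34, s, r, 13, n), (34, s, r, 23, m), (34, s, r, 34, r), (34, s, r, 37, n), (37, s, n, 10, n), (37, s, n, 13, n), (37, s, n, 23, m), (37, s, n, 34, r), (37, s, n, 37, n)}
Selection D != D2: {(10, s, n, 13, n), (10, s, n, 23, m), (10, s, n, 34, r), (10, s, n, 37, n), (13, s, n, 10, n), (13, s, n, 23, m), (13, s, n, 34, r), (13, s, n, 37, n), (23, s, m, 10, n), (23, s, m, 13, n), (23, s, m, 34, r), (23, s, m, 37, n), (34, s, r, 10, n), (34, s, r, 13, n), (34, s, r, 23, m), (34, s, r, 37, n), (37, s, n, 10, n), (37, s, n, 13, n), (37, s, n, 23, m), (37, s, n, 34, r)}
π_{D2, C} gives {(10, s), (13, s), (23, s), (34, s), (37, s)} (15 duplicate(s) eliminated).

{(10, s), (13, s), (23, s), (34, s), (37, s)}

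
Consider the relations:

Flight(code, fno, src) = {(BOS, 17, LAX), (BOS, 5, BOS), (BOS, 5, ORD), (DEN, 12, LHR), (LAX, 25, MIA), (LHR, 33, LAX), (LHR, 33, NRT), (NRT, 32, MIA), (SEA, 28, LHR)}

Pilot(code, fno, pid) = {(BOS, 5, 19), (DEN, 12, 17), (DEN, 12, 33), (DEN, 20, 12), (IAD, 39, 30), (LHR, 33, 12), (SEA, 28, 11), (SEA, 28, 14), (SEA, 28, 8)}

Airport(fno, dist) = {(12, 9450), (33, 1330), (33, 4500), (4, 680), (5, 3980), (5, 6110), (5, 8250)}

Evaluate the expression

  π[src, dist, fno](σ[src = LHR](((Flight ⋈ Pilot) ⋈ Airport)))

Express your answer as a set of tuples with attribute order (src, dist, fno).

{(LHR, 9450, 12)}

Joining Flight and Pilot on code, fno yields {(BOS, 5, BOS, 19), (BOS, 5, ORD, 19), (DEN, 12, LHR, 17), (DEN, 12, LHR, 33), (LHR, 33, LAX, 12), (LHR, 33, NRT, 12), (SEA, 28, LHR, 11), (SEA, 28, LHR, 14), (SEA, 28, LHR, 8)}.
Joining (Flight ⋈ Pilot) and Airport on fno yields {(BOS, 5, BOS, 19, 3980), (BOS, 5, BOS, 19, 6110), (BOS, 5, BOS, 19, 8250), (BOS, 5, ORD, 19, 3980), (BOS, 5, ORD, 19, 6110), (BOS, 5, ORD, 19, 8250), (DEN, 12, LHR, 17, 9450), (DEN, 12, LHR, 33, 9450), (LHR, 33, LAX, 12, 1330), (LHR, 33, LAX, 12, 4500), (LHR, 33, NRT, 12, 1330), (LHR, 33, NRT, 12, 4500)}.
Filtering on src = LHR leaves {(DEN, 12, LHR, 17, 9450), (DEN, 12, LHR, 33, 9450)}.
π[src, dist, fno]: project onto (src, dist, fno) (1 duplicate(s) eliminated) → {(LHR, 9450, 12)}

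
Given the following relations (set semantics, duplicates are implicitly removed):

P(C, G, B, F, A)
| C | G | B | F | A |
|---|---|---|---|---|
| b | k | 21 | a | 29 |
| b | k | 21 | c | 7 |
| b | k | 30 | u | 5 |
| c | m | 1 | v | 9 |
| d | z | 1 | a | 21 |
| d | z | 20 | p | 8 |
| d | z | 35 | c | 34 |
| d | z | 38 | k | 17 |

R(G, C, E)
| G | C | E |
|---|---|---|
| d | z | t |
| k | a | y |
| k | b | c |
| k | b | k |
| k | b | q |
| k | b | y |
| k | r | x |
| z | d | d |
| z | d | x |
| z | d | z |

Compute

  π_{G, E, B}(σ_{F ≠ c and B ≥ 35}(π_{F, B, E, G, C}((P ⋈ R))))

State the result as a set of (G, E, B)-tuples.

P ⋈ R (natural join on C, G): {(b, k, 21, a, 29, c), (b, k, 21, a, 29, k), (b, k, 21, a, 29, q), (b, k, 21, a, 29, y), (b, k, 21, c, 7, c), (b, k, 21, c, 7, k), (b, k, 21, c, 7, q), (b, k, 21, c, 7, y), (b, k, 30, u, 5, c), (b, k, 30, u, 5, k), (b, k, 30, u, 5, q), (b, k, 30, u, 5, y), (d, z, 1, a, 21, d), (d, z, 1, a, 21, x), (d, z, 1, a, 21, z), (d, z, 20, p, 8, d), (d, z, 20, p, 8, x), (d, z, 20, p, 8, z), (d, z, 35, c, 34, d), (d, z, 35, c, 34, x), (d, z, 35, c, 34, z), (d, z, 38, k, 17, d), (d, z, 38, k, 17, x), (d, z, 38, k, 17, z)}
π_{F, B, E, G, C} gives {(a, 1, d, z, d), (a, 1, x, z, d), (a, 1, z, z, d), (a, 21, c, k, b), (a, 21, k, k, b), (a, 21, q, k, b), (a, 21, y, k, b), (c, 21, c, k, b), (c, 21, k, k, b), (c, 21, q, k, b), (c, 21, y, k, b), (c, 35, d, z, d), (c, 35, x, z, d), (c, 35, z, z, d), (k, 38, d, z, d), (k, 38, x, z, d), (k, 38, z, z, d), (p, 20, d, z, d), (p, 20, x, z, d), (p, 20, z, z, d), (u, 30, c, k, b), (u, 30, k, k, b), (u, 30, q, k, b), (u, 30, y, k, b)}.
Selection F ≠ c and B ≥ 35: {(k, 38, d, z, d), (k, 38, x, z, d), (k, 38, z, z, d)}
π_{G, E, B} gives {(z, d, 38), (z, x, 38), (z, z, 38)}.

{(z, d, 38), (z, x, 38), (z, z, 38)}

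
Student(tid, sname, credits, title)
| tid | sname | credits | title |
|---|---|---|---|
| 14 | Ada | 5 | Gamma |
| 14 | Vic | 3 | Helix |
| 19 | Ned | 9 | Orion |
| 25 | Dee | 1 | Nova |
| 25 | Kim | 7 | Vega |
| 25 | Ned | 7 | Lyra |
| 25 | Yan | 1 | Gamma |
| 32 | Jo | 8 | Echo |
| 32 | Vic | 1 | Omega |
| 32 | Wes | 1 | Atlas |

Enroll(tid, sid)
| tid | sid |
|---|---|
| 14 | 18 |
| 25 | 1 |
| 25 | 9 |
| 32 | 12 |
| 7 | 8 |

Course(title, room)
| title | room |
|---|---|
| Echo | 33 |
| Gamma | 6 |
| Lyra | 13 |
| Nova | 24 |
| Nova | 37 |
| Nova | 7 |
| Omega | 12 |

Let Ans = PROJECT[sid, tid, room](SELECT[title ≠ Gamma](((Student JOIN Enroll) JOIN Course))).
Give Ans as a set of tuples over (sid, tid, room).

Joining Student and Enroll on tid yields {(14, Ada, 5, Gamma, 18), (14, Vic, 3, Helix, 18), (25, Dee, 1, Nova, 1), (25, Dee, 1, Nova, 9), (25, Kim, 7, Vega, 1), (25, Kim, 7, Vega, 9), (25, Ned, 7, Lyra, 1), (25, Ned, 7, Lyra, 9), (25, Yan, 1, Gamma, 1), (25, Yan, 1, Gamma, 9), (32, Jo, 8, Echo, 12), (32, Vic, 1, Omega, 12), (32, Wes, 1, Atlas, 12)}.
Joining (Student JOIN Enroll) and Course on title yields {(14, Ada, 5, Gamma, 18, 6), (25, Dee, 1, Nova, 1, 24), (25, Dee, 1, Nova, 1, 37), (25, Dee, 1, Nova, 1, 7), (25, Dee, 1, Nova, 9, 24), (25, Dee, 1, Nova, 9, 37), (25, Dee, 1, Nova, 9, 7), (25, Ned, 7, Lyra, 1, 13), (25, Ned, 7, Lyra, 9, 13), (25, Yan, 1, Gamma, 1, 6), (25, Yan, 1, Gamma, 9, 6), (32, Jo, 8, Echo, 12, 33), (32, Vic, 1, Omega, 12, 12)}.
Apply σ_{title ≠ Gamma}; surviving tuples: {(25, Dee, 1, Nova, 1, 24), (25, Dee, 1, Nova, 1, 37), (25, Dee, 1, Nova, 1, 7), (25, Dee, 1, Nova, 9, 24), (25, Dee, 1, Nova, 9, 37), (25, Dee, 1, Nova, 9, 7), (25, Ned, 7, Lyra, 1, 13), (25, Ned, 7, Lyra, 9, 13), (32, Jo, 8, Echo, 12, 33), (32, Vic, 1, Omega, 12, 12)}
Projecting to sid, tid, room: {(1, 25, 13), (1, 25, 24), (1, 25, 37), (1, 25, 7), (12, 32, 12), (12, 32, 33), (9, 25, 13), (9, 25, 24), (9, 25, 37), (9, 25, 7)}

{(1, 25, 13), (1, 25, 24), (1, 25, 37), (1, 25, 7), (12, 32, 12), (12, 32, 33), (9, 25, 13), (9, 25, 24), (9, 25, 37), (9, 25, 7)}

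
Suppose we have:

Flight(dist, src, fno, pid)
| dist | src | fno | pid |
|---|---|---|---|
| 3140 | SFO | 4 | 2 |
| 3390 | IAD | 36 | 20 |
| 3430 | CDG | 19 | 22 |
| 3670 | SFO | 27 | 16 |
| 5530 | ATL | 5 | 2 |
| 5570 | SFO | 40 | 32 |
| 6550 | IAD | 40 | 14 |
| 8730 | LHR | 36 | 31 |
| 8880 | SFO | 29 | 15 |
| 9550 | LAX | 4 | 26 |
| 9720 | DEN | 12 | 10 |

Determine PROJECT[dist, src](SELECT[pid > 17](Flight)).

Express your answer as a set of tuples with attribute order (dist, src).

{(3390, IAD), (3430, CDG), (5570, SFO), (8730, LHR), (9550, LAX)}

σ[pid > 17]: keep tuples satisfying pid > 17 → {(3390, IAD, 36, 20), (3430, CDG, 19, 22), (5570, SFO, 40, 32), (8730, LHR, 36, 31), (9550, LAX, 4, 26)}
Projecting to dist, src: {(3390, IAD), (3430, CDG), (5570, SFO), (8730, LHR), (9550, LAX)}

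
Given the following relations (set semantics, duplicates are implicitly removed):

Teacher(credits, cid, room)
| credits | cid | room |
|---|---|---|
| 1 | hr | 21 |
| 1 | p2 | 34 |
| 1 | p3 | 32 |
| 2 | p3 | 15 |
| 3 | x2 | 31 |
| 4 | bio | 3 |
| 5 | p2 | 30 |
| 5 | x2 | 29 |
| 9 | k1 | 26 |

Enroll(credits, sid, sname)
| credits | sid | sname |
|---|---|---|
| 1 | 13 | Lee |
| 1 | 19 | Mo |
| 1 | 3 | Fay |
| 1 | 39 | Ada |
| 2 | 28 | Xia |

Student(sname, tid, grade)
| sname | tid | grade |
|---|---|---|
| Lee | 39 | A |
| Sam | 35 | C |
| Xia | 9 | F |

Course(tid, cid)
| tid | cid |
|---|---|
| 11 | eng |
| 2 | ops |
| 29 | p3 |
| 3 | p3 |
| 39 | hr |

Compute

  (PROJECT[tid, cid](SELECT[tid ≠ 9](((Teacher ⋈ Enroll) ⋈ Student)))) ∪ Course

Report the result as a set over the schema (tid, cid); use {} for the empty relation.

Natural join on credits: {(1, hr, 21, 13, Lee), (1, hr, 21, 19, Mo), (1, hr, 21, 3, Fay), (1, hr, 21, 39, Ada), (1, p2, 34, 13, Lee), (1, p2, 34, 19, Mo), (1, p2, 34, 3, Fay), (1, p2, 34, 39, Ada), (1, p3, 32, 13, Lee), (1, p3, 32, 19, Mo), (1, p3, 32, 3, Fay), (1, p3, 32, 39, Ada), (2, p3, 15, 28, Xia)}
Natural join on sname: {(1, hr, 21, 13, Lee, 39, A), (1, p2, 34, 13, Lee, 39, A), (1, p3, 32, 13, Lee, 39, A), (2, p3, 15, 28, Xia, 9, F)}
Selection tid ≠ 9: {(1, hr, 21, 13, Lee, 39, A), (1, p2, 34, 13, Lee, 39, A), (1, p3, 32, 13, Lee, 39, A)}
π[tid, cid]: project onto (tid, cid) → {(39, hr), (39, p2), (39, p3)}
Set union of the two operands is {(11, eng), (2, ops), (29, p3), (3, p3), (39, hr), (39, p2), (39, p3)}.

{(11, eng), (2, ops), (29, p3), (3, p3), (39, hr), (39, p2), (39, p3)}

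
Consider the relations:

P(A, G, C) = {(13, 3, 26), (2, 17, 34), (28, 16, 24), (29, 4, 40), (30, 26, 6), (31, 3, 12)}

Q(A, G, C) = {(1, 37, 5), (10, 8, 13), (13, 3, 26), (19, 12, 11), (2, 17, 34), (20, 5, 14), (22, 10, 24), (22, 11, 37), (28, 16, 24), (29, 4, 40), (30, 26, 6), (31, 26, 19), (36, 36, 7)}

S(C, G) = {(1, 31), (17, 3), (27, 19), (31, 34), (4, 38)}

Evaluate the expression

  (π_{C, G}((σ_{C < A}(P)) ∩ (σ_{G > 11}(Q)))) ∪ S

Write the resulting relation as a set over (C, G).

{(1, 31), (17, 3), (24, 16), (27, 19), (31, 34), (4, 38), (6, 26)}

Filtering on C < A leaves {(28, 16, 24), (30, 26, 6), (31, 3, 12)}.
Filtering on G > 11 leaves {(1, 37, 5), (19, 12, 11), (2, 17, 34), (28, 16, 24), (30, 26, 6), (31, 26, 19), (36, 36, 7)}.
Set intersection of the two operands is {(28, 16, 24), (30, 26, 6)}.
π[C, G]: project onto (C, G) → {(24, 16), (6, 26)}
Set union of the two operands is {(1, 31), (17, 3), (24, 16), (27, 19), (31, 34), (4, 38), (6, 26)}.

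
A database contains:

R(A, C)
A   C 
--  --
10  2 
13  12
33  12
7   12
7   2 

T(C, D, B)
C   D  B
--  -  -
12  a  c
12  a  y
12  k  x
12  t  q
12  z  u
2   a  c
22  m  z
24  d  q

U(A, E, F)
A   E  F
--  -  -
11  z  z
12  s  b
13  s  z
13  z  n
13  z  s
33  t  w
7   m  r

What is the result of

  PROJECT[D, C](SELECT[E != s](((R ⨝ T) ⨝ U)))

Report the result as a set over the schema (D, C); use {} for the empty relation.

Natural join on C: {(10, 2, a, c), (13, 12, a, c), (13, 12, a, y), (13, 12, k, x), (13, 12, t, q), (13, 12, z, u), (33, 12, a, c), (33, 12, a, y), (33, 12, k, x), (33, 12, t, q), (33, 12, z, u), (7, 12, a, c), (7, 12, a, y), (7, 12, k, x), (7, 12, t, q), (7, 12, z, u), (7, 2, a, c)}
Natural join on A: {(13, 12, a, c, s, z), (13, 12, a, c, z, n), (13, 12, a, c, z, s), (13, 12, a, y, s, z), (13, 12, a, y, z, n), (13, 12, a, y, z, s), (13, 12, k, x, s, z), (13, 12, k, x, z, n), (13, 12, k, x, z, s), (13, 12, t, q, s, z), (13, 12, t, q, z, n), (13, 12, t, q, z, s), (13, 12, z, u, s, z), (13, 12, z, u, z, n), (13, 12, z, u, z, s), (33, 12, a, c, t, w), (33, 12, a, y, t, w), (33, 12, k, x, t, w), (33, 12, t, q, t, w), (33, 12, z, u, t, w), (7, 12, a, c, m, r), (7, 12, a, y, m, r), (7, 12, k, x, m, r), (7, 12, t, q, m, r), (7, 12, z, u, m, r), (7, 2, a, c, m, r)}
Selection E != s: {(13, 12, a, c, z, n), (13, 12, a, c, z, s), (13, 12, a, y, z, n), (13, 12, a, y, z, s), (13, 12, k, x, z, n), (13, 12, k, x, z, s), (13, 12, t, q, z, n), (13, 12, t, q, z, s), (13, 12, z, u, z, n), (13, 12, z, u, z, s), (33, 12, a, c, t, w), (33, 12, a, y, t, w), (33, 12, k, x, t, w), (33, 12, t, q, t, w), (33, 12, z, u, t, w), (7, 12, a, c, m, r), (7, 12, a, y, m, r), (7, 12, k, x, m, r), (7, 12, t, q, m, r), (7, 12, z, u, m, r), (7, 2, a, c, m, r)}
Projecting to D, C (16 duplicate(s) eliminated): {(a, 12), (a, 2), (k, 12), (t, 12), (z, 12)}

{(a, 12), (a, 2), (k, 12), (t, 12), (z, 12)}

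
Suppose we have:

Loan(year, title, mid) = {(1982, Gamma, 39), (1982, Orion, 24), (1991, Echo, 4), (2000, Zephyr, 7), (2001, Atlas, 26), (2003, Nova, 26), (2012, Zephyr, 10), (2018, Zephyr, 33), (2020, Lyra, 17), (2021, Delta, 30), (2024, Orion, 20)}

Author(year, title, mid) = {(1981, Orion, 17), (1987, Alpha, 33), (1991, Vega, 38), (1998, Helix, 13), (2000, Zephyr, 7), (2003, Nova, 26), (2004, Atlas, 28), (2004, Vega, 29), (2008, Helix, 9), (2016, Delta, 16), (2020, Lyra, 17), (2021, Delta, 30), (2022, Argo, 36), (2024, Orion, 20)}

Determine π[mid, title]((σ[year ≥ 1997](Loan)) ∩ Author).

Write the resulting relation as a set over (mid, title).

{(17, Lyra), (20, Orion), (26, Nova), (30, Delta), (7, Zephyr)}

Filtering on year ≥ 1997 leaves {(2000, Zephyr, 7), (2001, Atlas, 26), (2003, Nova, 26), (2012, Zephyr, 10), (2018, Zephyr, 33), (2020, Lyra, 17), (2021, Delta, 30), (2024, Orion, 20)}.
Taking the intersection: {(2000, Zephyr, 7), (2003, Nova, 26), (2020, Lyra, 17), (2021, Delta, 30), (2024, Orion, 20)}
π[mid, title]: project onto (mid, title) → {(17, Lyra), (20, Orion), (26, Nova), (30, Delta), (7, Zephyr)}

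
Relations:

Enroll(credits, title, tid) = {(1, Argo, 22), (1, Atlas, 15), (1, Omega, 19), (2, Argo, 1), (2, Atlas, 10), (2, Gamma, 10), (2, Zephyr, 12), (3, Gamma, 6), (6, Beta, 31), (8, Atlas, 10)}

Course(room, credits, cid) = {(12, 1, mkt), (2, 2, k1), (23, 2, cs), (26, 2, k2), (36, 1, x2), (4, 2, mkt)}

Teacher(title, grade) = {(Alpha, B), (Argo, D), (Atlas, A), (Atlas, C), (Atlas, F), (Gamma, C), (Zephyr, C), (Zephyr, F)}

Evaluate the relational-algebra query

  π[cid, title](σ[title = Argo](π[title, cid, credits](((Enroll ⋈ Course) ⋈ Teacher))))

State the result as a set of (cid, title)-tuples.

Natural join on credits: {(1, Argo, 22, 12, mkt), (1, Argo, 22, 36, x2), (1, Atlas, 15, 12, mkt), (1, Atlas, 15, 36, x2), (1, Omega, 19, 12, mkt), (1, Omega, 19, 36, x2), (2, Argo, 1, 2, k1), (2, Argo, 1, 23, cs), (2, Argo, 1, 26, k2), (2, Argo, 1, 4, mkt), (2, Atlas, 10, 2, k1), (2, Atlas, 10, 23, cs), (2, Atlas, 10, 26, k2), (2, Atlas, 10, 4, mkt), (2, Gamma, 10, 2, k1), (2, Gamma, 10, 23, cs), (2, Gamma, 10, 26, k2), (2, Gamma, 10, 4, mkt), (2, Zephyr, 12, 2, k1), (2, Zephyr, 12, 23, cs), (2, Zephyr, 12, 26, k2), (2, Zephyr, 12, 4, mkt)}
Natural join on title: {(1, Argo, 22, 12, mkt, D), (1, Argo, 22, 36, x2, D), (1, Atlas, 15, 12, mkt, A), (1, Atlas, 15, 12, mkt, C), (1, Atlas, 15, 12, mkt, F), (1, Atlas, 15, 36, x2, A), (1, Atlas, 15, 36, x2, C), (1, Atlas, 15, 36, x2, F), (2, Argo, 1, 2, k1, D), (2, Argo, 1, 23, cs, D), (2, Argo, 1, 26, k2, D), (2, Argo, 1, 4, mkt, D), (2, Atlas, 10, 2, k1, A), (2, Atlas, 10, 2, k1, C), (2, Atlas, 10, 2, k1, F), (2, Atlas, 10, 23, cs, A), (2, Atlas, 10, 23, cs, C), (2, Atlas, 10, 23, cs, F), (2, Atlas, 10, 26, k2, A), (2, Atlas, 10, 26, k2, C), (2, Atlas, 10, 26, k2, F), (2, Atlas, 10, 4, mkt, A), (2, Atlas, 10, 4, mkt, C), (2, Atlas, 10, 4, mkt, F), (2, Gamma, 10, 2, k1, C), (2, Gamma, 10, 23, cs, C), (2, Gamma, 10, 26, k2, C), (2, Gamma, 10, 4, mkt, C), (2, Zephyr, 12, 2, k1, C), (2, Zephyr, 12, 2, k1, F), (2, Zephyr, 12, 23, cs, C), (2, Zephyr, 12, 23, cs, F), (2, Zephyr, 12, 26, k2, C), (2, Zephyr, 12, 26, k2, F), (2, Zephyr, 12, 4, mkt, C), (2, Zephyr, 12, 4, mkt, F)}
Projecting to title, cid, credits (16 duplicate(s) eliminated): {(Argo, cs, 2), (Argo, k1, 2), (Argo, k2, 2), (Argo, mkt, 1), (Argo, mkt, 2), (Argo, x2, 1), (Atlas, cs, 2), (Atlas, k1, 2), (Atlas, k2, 2), (Atlas, mkt, 1), (Atlas, mkt, 2), (Atlas, x2, 1), (Gamma, cs, 2), (Gamma, k1, 2), (Gamma, k2, 2), (Gamma, mkt, 2), (Zephyr, cs, 2), (Zephyr, k1, 2), (Zephyr, k2, 2), (Zephyr, mkt, 2)}
Selection title = Argo: {(Argo, cs, 2), (Argo, k1, 2), (Argo, k2, 2), (Argo, mkt, 1), (Argo, mkt, 2), (Argo, x2, 1)}
Projecting to cid, title (1 duplicate(s) eliminated): {(cs, Argo), (k1, Argo), (k2, Argo), (mkt, Argo), (x2, Argo)}

{(cs, Argo), (k1, Argo), (k2, Argo), (mkt, Argo), (x2, Argo)}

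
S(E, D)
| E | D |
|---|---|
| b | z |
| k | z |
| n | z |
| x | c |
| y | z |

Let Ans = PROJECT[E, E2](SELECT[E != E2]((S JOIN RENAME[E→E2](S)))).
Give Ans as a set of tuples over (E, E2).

{(b, k), (b, n), (b, y), (k, b), (k, n), (k, y), (n, b), (n, k), (n, y), (y, b), (y, k), (y, n)}

ρ[E→E2]: schema becomes (E2, D); tuples unchanged.
Natural join on D: {(b, z, b), (b, z, k), (b, z, n), (b, z, y), (k, z, b), (k, z, k), (k, z, n), (k, z, y), (n, z, b), (n, z, k), (n, z, n), (n, z, y), (x, c, x), (y, z, b), (y, z, k), (y, z, n), (y, z, y)}
Filtering on E != E2 leaves {(b, z, k), (b, z, n), (b, z, y), (k, z, b), (k, z, n), (k, z, y), (n, z, b), (n, z, k), (n, z, y), (y, z, b), (y, z, k), (y, z, n)}.
Keep only column(s) E, E2: {(b, k), (b, n), (b, y), (k, b), (k, n), (k, y), (n, b), (n, k), (n, y), (y, b), (y, k), (y, n)}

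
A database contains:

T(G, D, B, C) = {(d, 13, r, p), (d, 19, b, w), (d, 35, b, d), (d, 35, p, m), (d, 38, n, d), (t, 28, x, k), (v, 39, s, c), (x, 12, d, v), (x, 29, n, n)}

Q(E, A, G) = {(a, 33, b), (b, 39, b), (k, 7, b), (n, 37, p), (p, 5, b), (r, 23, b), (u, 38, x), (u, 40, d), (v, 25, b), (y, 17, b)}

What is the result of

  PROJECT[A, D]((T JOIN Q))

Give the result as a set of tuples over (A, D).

{(38, 12), (38, 29), (40, 13), (40, 19), (40, 35), (40, 38)}

Natural join on G: {(d, 13, r, p, u, 40), (d, 19, b, w, u, 40), (d, 35, b, d, u, 40), (d, 35, p, m, u, 40), (d, 38, n, d, u, 40), (x, 12, d, v, u, 38), (x, 29, n, n, u, 38)}
π[A, D]: project onto (A, D) (1 duplicate(s) eliminated) → {(38, 12), (38, 29), (40, 13), (40, 19), (40, 35), (40, 38)}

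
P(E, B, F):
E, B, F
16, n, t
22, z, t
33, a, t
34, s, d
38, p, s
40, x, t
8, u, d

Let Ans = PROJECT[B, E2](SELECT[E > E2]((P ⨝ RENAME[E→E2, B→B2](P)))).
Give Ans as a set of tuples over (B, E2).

ρ[E→E2, B→B2]: schema becomes (E2, B2, F); tuples unchanged.
Joining P and RENAME[E→E2, B→B2](P) on F yields {(16, n, t, 16, n), (16, n, t, 22, z), (16, n, t, 33, a), (16, n, t, 40, x), (22, z, t, 16, n), (22, z, t, 22, z), (22, z, t, 33, a), (22, z, t, 40, x), (33, a, t, 16, n), (33, a, t, 22, z), (33, a, t, 33, a), (33, a, t, 40, x), (34, s, d, 34, s), (34, s, d, 8, u), (38, p, s, 38, p), (40, x, t, 16, n), (40, x, t, 22, z), (40, x, t, 33, a), (40, x, t, 40, x), (8, u, d, 34, s), (8, u, d, 8, u)}.
Selection E > E2: {(22, z, t, 16, n), (33, a, t, 16, n), (33, a, t, 22, z), (34, s, d, 8, u), (40, x, t, 16, n), (40, x, t, 22, z), (40, x, t, 33, a)}
Projecting to B, E2: {(a, 16), (a, 22), (s, 8), (x, 16), (x, 22), (x, 33), (z, 16)}

{(a, 16), (a, 22), (s, 8), (x, 16), (x, 22), (x, 33), (z, 16)}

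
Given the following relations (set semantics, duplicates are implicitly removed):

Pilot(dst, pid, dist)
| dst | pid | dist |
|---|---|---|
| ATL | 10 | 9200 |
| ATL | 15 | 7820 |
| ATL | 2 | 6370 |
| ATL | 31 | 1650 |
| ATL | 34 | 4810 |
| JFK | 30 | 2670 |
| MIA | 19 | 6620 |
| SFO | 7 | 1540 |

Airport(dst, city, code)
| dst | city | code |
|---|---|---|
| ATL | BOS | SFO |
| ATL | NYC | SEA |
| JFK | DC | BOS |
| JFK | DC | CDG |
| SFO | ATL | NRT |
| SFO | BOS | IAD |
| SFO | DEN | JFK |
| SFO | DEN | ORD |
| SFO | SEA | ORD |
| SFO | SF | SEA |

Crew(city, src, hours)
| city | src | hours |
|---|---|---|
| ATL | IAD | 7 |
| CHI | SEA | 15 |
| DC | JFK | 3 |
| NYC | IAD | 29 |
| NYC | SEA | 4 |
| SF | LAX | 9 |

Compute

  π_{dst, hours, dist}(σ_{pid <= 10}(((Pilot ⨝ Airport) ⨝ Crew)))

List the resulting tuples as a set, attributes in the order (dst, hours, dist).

{(ATL, 29, 6370), (ATL, 29, 9200), (ATL, 4, 6370), (ATL, 4, 9200), (SFO, 7, 1540), (SFO, 9, 1540)}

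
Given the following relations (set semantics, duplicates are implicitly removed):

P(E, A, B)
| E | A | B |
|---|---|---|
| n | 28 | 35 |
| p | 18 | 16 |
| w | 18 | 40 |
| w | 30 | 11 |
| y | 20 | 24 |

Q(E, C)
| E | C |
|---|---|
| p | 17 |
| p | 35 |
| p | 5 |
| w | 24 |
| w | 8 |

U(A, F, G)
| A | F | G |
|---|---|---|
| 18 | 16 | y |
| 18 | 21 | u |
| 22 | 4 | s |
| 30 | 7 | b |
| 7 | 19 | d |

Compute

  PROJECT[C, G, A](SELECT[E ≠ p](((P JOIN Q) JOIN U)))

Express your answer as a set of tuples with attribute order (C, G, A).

{(24, b, 30), (24, u, 18), (24, y, 18), (8, b, 30), (8, u, 18), (8, y, 18)}

P ⋈ Q (natural join on E): {(p, 18, 16, 17), (p, 18, 16, 35), (p, 18, 16, 5), (w, 18, 40, 24), (w, 18, 40, 8), (w, 30, 11, 24), (w, 30, 11, 8)}
(P JOIN Q) ⋈ U (natural join on A): {(p, 18, 16, 17, 16, y), (p, 18, 16, 17, 21, u), (p, 18, 16, 35, 16, y), (p, 18, 16, 35, 21, u), (p, 18, 16, 5, 16, y), (p, 18, 16, 5, 21, u), (w, 18, 40, 24, 16, y), (w, 18, 40, 24, 21, u), (w, 18, 40, 8, 16, y), (w, 18, 40, 8, 21, u), (w, 30, 11, 24, 7, b), (w, 30, 11, 8, 7, b)}
Selection E ≠ p: {(w, 18, 40, 24, 16, y), (w, 18, 40, 24, 21, u), (w, 18, 40, 8, 16, y), (w, 18, 40, 8, 21, u), (w, 30, 11, 24, 7, b), (w, 30, 11, 8, 7, b)}
Projecting to C, G, A: {(24, b, 30), (24, u, 18), (24, y, 18), (8, b, 30), (8, u, 18), (8, y, 18)}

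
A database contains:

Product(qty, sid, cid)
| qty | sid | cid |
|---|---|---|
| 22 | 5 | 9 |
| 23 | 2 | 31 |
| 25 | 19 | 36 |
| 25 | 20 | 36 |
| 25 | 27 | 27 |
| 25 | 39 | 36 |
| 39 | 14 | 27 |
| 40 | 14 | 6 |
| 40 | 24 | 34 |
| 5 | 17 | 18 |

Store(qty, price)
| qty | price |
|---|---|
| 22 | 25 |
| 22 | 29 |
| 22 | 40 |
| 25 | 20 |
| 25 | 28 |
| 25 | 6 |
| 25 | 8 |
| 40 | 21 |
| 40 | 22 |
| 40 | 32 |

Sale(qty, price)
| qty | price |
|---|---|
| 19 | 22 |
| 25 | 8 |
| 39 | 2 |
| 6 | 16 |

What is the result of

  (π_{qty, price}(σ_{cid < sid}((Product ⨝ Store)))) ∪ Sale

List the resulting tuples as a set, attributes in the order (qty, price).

{(19, 22), (25, 20), (25, 28), (25, 6), (25, 8), (39, 2), (40, 21), (40, 22), (40, 32), (6, 16)}

Natural join on qty: {(22, 5, 9, 25), (22, 5, 9, 29), (22, 5, 9, 40), (25, 19, 36, 20), (25, 19, 36, 28), (25, 19, 36, 6), (25, 19, 36, 8), (25, 20, 36, 20), (25, 20, 36, 28), (25, 20, 36, 6), (25, 20, 36, 8), (25, 27, 27, 20), (25, 27, 27, 28), (25, 27, 27, 6), (25, 27, 27, 8), (25, 39, 36, 20), (25, 39, 36, 28), (25, 39, 36, 6), (25, 39, 36, 8), (40, 14, 6, 21), (40, 14, 6, 22), (40, 14, 6, 32), (40, 24, 34, 21), (40, 24, 34, 22), (40, 24, 34, 32)}
Selection cid < sid: {(25, 39, 36, 20), (25, 39, 36, 28), (25, 39, 36, 6), (25, 39, 36, 8), (40, 14, 6, 21), (40, 14, 6, 22), (40, 14, 6, 32)}
π_{qty, price} gives {(25, 20), (25, 28), (25, 6), (25, 8), (40, 21), (40, 22), (40, 32)}.
Set union of the two operands is {(19, 22), (25, 20), (25, 28), (25, 6), (25, 8), (39, 2), (40, 21), (40, 22), (40, 32), (6, 16)}.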